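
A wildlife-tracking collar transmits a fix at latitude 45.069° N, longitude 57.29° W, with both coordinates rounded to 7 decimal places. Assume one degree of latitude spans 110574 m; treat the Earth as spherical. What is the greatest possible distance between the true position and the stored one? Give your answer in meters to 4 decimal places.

0.0068 meters

Rounding to 7 decimal places leaves each coordinate within ±5e-08° of the true value.
N–S: 5e-08° × 110574 m/° = 0.0055287 m.
Longitude error → 5e-08 × 110574 × cos 45.069° = 5e-08 × 110574 × 0.7063 ≈ 0.00390467 m.
The two errors are perpendicular, so the maximum displacement is √(0.0055287² + 0.00390467²) ≈ 0.00676853 m.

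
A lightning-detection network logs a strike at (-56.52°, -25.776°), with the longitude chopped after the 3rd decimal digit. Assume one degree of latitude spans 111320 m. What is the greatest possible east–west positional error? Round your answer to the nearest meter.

Truncating at 3 decimal places can drop up to a full unit in the last place, so the longitude may be off by as much as 0.001°.
Parallels shrink by cos φ, so at 56.52° a degree of longitude is 111320 × 0.5516 ≈ 61409.2 m.
East–west error: 0.001° × 61409.2 m/° ≈ 61.4092 m.

61 meters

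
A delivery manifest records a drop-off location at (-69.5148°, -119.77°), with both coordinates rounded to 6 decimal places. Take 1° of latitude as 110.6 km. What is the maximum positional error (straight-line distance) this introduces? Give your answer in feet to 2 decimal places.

Rounding to 6 decimal places leaves each coordinate within ±5e-07° of the true value.
N–S: 5e-07° × 110600 m/° = 0.0553 m.
East–west component at 69.5148°: 5e-07° × 110600 × cos 69.5148° ≈ 5e-07 × 38706.2 ≈ 0.0193531 m.
The two errors are perpendicular, so the maximum displacement is √(0.0553² + 0.0193531²) ≈ 0.0585887 m.
Converting: 0.0585887 m × 3.2808 ft/m ≈ 0.19222 ft.

0.19 feet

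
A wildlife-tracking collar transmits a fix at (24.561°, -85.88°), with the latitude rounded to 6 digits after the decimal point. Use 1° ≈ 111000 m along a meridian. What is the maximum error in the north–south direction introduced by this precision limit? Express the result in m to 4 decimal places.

Rounding to 6 decimal places leaves the latitude within ±5e-07° of the true value.
So the N–S error is at most 5e-07 × 111000 = 0.0555 m.

0.0555 m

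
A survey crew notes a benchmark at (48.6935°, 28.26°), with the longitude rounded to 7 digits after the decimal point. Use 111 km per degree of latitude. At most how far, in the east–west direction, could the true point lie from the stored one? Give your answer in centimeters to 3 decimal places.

Rounding to 7 decimal places leaves the longitude within ±5e-08° of the true value.
At latitude 48.6935° a degree of longitude spans 111000 m × cos 48.6935° = 111000 × 0.6601 ≈ 73269.6 m.
East–west error: 5e-08° × 73269.6 m/° ≈ 0.00366348 m.
That is 0.00366348 m = 0.36635 cm.

0.366 centimeters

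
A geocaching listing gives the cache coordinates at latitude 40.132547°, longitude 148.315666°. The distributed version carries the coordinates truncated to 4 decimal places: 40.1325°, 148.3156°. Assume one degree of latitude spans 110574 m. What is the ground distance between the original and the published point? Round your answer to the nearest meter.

8 meters

The latitude changed by +0.000047° and the longitude by +0.000066°.
North–south shift: 0.000047 × 110574 = 5.19698 m.
E–W at 40.1325°: 0.000066° × 110574 × cos 40.1325° = 0.000066 × 110574 × 0.7646 ≈ 5.57964 m.
Hypotenuse of the two orthogonal shifts: √(5.19698² + 5.57964²) = 7.62502 m.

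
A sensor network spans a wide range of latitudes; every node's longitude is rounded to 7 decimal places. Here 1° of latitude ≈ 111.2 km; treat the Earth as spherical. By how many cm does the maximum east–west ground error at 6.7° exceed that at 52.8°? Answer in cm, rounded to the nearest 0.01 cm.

Rounding to 7 decimal places leaves the longitude within ±5e-08° of the true value.
Error at 6.7° = 5e-08° × 111200 × cos 6.7° ≈ 0.00556 × 0.9932 = 0.005522 m.
At 52.8°: 5e-08° × 111200 × cos 52.8° = 5e-08 × 111200 × 0.6046 ≈ 0.0033616 m.
So the lower-latitude error exceeds the higher by 0.005522 − 0.0033616 = 0.0021605 m.
That is 0.00216046 m = 0.21605 cm.

0.22 cm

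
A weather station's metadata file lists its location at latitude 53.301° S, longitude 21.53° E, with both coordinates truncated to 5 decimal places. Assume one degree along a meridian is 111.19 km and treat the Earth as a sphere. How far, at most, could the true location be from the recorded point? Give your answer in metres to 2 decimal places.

Truncating at 5 decimal places can drop up to a full unit in the last place, so each coordinate may be off by as much as 1e-05°.
North–south component: 1e-05° × 111190 = 1.1119 m.
E–W at 53.301°: 1e-05° × 111190 × cos 53.301° = 1e-05 × 111190 × 0.5976 ≈ 0.664484 m.
The two errors are perpendicular, so the maximum displacement is √(1.1119² + 0.664484²) ≈ 1.29532 m.

1.30 metres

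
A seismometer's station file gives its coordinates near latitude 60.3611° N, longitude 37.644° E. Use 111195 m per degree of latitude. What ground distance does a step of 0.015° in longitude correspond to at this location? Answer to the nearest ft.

2706 ft

One degree of longitude here spans 111195 × cos 60.3611° = 111195 × 0.4945 ≈ 54989.5 m; 0.015° of that is 824.842 m.
Converting: 824.842 m × 3.2808 ft/m ≈ 2706.2 ft.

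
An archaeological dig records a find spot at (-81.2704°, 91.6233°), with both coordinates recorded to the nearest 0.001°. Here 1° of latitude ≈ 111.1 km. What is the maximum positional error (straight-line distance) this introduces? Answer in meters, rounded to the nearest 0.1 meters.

56.2 meters

Rounding to 3 decimal places leaves each coordinate within ±0.0005° of the true value.
North–south component: 0.0005° × 111100 = 55.55 m.
Longitude error → 0.0005 × 111100 × cos 81.2704° = 0.0005 × 111100 × 0.1518 ≈ 8.43091 m.
Worst case both components are at the extreme and orthogonal: √(55.55² + 8.43091²) ≈ 56.1861 m.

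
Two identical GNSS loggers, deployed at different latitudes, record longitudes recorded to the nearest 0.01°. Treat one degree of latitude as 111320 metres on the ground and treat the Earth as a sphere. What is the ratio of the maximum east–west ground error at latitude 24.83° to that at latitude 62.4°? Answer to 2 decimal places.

1.96

Rounding to 2 decimal places leaves the longitude within ±0.005° of the true value.
At 24.83°: 0.005° × 111320 × cos 24.83° = 0.005 × 111320 × 0.9076 ≈ 505.15 m.
Error at 62.4° = 0.005° × 111320 × cos 62.4° ≈ 556.6 × 0.4633 = 257.87 m.
The ratio reduces to cos 24.83° / cos 62.4° = 0.9076/0.4633 ≈ 1.9589.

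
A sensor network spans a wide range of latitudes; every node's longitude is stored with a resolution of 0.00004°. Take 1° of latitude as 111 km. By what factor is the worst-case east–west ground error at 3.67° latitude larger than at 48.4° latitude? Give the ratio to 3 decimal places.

With a 0.00004° grid the true value lies within half a step, ±0.00004°/2 = ±2e-05°, of the stored one.
Error at 3.67° = 2e-05° × 111000 × cos 3.67° ≈ 2.22 × 0.9979 = 2.2154 m.
Error at 48.4° = 2e-05° × 111000 × cos 48.4° ≈ 2.22 × 0.6639 = 1.4739 m.
Ratio: 2.2154 / 1.4739 = cos 3.67° / cos 48.4° ≈ 1.5031.

1.503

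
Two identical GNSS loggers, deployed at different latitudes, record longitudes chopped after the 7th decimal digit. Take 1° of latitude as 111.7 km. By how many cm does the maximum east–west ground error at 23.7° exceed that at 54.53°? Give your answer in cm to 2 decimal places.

0.37 cm

Truncating at 7 decimal places can drop up to a full unit in the last place, so the longitude may be off by as much as 1e-07°.
Error at 23.7° = 1e-07° × 111700 × cos 23.7° ≈ 0.01117 × 0.9157 = 0.010228 m.
At 54.53°: 1e-07° × 111700 × cos 54.53° = 1e-07 × 111700 × 0.5803 ≈ 0.0064817 m.
Difference: 0.010228 − 0.0064817 = 0.0037463 m.
That is 0.00374626 m = 0.37463 cm.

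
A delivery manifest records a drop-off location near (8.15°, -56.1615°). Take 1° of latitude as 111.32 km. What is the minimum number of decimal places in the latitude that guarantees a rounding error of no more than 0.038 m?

7

One degree of latitude covers 111320 m.
N decimal places → at most half a unit in the last place, 0.5 × 10⁻ᴺ° = 111320/2 × 10⁻ᴺ m.
Setting 55660 × 10⁻ᴺ ≤ 0.038 gives 10ᴺ ≥ 1.465e+06, i.e. N ≥ 6.17.
N = 6 would give 0.0557 m (too coarse); N = 7 gives 0.00557 m ≤ 0.038 m.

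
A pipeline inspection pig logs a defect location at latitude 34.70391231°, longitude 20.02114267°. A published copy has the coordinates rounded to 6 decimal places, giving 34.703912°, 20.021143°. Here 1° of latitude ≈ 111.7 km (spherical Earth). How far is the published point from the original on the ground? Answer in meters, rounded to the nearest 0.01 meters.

0.05 meters

The latitude changed by +0.00000031° and the longitude by -0.00000033°.
North–south shift: 0.00000031 × 111700 = 0.034627 m.
East–west at this latitude: -0.00000033° × 111700 × cos 34.7039° ≈ -0.00000033 × 91829.1 = -0.0303036 m.
Combined displacement = (0.034627² + 0.0303036²)^½ ≈ 0.0460145 m.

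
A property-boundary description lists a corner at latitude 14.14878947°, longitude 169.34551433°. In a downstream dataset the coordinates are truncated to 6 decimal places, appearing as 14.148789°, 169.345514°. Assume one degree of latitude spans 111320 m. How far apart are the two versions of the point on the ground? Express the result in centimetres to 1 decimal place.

6.3 centimetres

Δlat = 14.14878947 − 14.148789 = +0.00000047°; Δlon = 169.34551433 − 169.345514 = +0.00000033°.
N–S: 0.00000047° × 111320 m/° = 0.0523204 m.
East–west at this latitude: 0.00000033° × 111320 × cos 14.1488° ≈ 0.00000033 × 107943 = 0.0356212 m.
Hypotenuse of the two orthogonal shifts: √(0.0523204² + 0.0356212²) = 0.0632953 m.
That is 0.0632953 m = 6.3295 cm.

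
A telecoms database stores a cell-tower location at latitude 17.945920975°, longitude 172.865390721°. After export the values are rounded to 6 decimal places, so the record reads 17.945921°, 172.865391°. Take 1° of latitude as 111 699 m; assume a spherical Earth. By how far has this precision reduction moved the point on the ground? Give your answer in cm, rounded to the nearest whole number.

Δlat = 17.945920975 − 17.945921 = -0.000000025°; Δlon = 172.865390721 − 172.865391 = -0.000000279°.
North–south shift: -0.000000025 × 111699 = -0.00279247 m.
E–W at 17.9459°: -0.000000279° × 111699 × cos 17.9459° = -0.000000279 × 111699 × 0.9513 ≈ -0.0296478 m.
Distance: √(0.00279247² + 0.0296478²) ≈ 0.029779 m.
That is 0.029779 m = 2.9779 cm.

3 cm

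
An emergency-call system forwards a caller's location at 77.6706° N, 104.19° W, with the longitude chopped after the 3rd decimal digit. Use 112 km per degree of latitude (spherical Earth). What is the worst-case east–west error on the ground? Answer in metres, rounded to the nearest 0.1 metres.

Truncating at 3 decimal places can drop up to a full unit in the last place, so the longitude may be off by as much as 0.001°.
One degree of longitude at 77.6706° is 112000 × cos 77.6706° ≈ 112000 × 0.2135 = 23915.6 m.
Maximum E–W displacement: 0.001 × 23915.6 = 23.9156 m.

23.9 metres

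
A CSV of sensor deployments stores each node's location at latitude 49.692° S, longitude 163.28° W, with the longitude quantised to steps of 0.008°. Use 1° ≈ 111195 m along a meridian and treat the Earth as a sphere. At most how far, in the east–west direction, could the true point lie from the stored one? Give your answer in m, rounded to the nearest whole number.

With a 0.008° grid the true value lies within half a step, ±0.008°/2 = ±0.004°, of the stored one.
At latitude 49.692° a degree of longitude spans 111195 m × cos 49.692° = 111195 × 0.6469 ≈ 71931.6 m.
Maximum E–W displacement: 0.004 × 71931.6 = 287.727 m.

288 m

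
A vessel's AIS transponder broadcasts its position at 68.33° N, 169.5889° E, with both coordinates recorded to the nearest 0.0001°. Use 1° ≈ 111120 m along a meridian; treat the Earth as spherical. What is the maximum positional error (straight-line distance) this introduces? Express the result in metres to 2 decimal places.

5.92 metres

Rounding to 4 decimal places leaves each coordinate within ±5e-05° of the true value.
North–south component: 5e-05° × 111120 = 5.556 m.
Longitude error → 5e-05 × 111120 × cos 68.33° = 5e-05 × 111120 × 0.3693 ≈ 2.05161 m.
Combining orthogonally: (5.556² + 2.05161²)^½ ≈ 5.92269 m.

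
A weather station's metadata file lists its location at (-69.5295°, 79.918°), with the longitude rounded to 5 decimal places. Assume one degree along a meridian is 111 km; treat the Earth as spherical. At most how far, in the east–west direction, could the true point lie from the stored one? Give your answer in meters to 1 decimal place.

Rounding to 5 decimal places leaves the longitude within ±5e-06° of the true value.
Parallels shrink by cos φ, so at 69.5295° a degree of longitude is 111000 × 0.3497 ≈ 38819.5 m.
East–west error: 5e-06° × 38819.5 m/° ≈ 0.194097 m.

0.2 meters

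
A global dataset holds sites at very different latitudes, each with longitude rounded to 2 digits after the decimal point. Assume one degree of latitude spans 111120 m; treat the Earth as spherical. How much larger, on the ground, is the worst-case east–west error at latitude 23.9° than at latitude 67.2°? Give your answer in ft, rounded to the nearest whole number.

Rounding to 2 decimal places leaves the longitude within ±0.005° of the true value.
Error at 23.9° = 0.005° × 111120 × cos 23.9° ≈ 555.6 × 0.9143 = 507.96 m.
At 67.2°: 0.005° × 111120 × cos 67.2° = 0.005 × 111120 × 0.3875 ≈ 215.3 m.
So the lower-latitude error exceeds the higher by 507.96 − 215.3 = 292.66 m.
In feet: 292.656 m ÷ 0.3048 ≈ 960.16 ft.

960 ft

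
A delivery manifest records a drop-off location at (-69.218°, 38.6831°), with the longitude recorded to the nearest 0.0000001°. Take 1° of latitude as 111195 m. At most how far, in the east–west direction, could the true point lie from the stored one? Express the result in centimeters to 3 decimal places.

0.197 centimeters

Rounding to 7 decimal places leaves the longitude within ±5e-08° of the true value.
Parallels shrink by cos φ, so at 69.218° a degree of longitude is 111195 × 0.3548 ≈ 39453.5 m.
So at most 5e-08° × 39453.5 ≈ 0.00197267 m east–west.
That is 0.00197267 m = 0.19727 cm.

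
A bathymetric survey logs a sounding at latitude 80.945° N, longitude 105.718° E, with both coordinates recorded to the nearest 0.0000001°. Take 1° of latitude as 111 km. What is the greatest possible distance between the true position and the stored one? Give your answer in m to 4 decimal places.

Rounding to 7 decimal places leaves each coordinate within ±5e-08° of the true value.
North–south component: 5e-08° × 111000 = 0.00555 m.
E–W at 80.945°: 5e-08° × 111000 × cos 80.945° = 5e-08 × 111000 × 0.1574 ≈ 0.000873473 m.
Worst case both components are at the extreme and orthogonal: √(0.00555² + 0.000873473²) ≈ 0.00561831 m.

0.0056 m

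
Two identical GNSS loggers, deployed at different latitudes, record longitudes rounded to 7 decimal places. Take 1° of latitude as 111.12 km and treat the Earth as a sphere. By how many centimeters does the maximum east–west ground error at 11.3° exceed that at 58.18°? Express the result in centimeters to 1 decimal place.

Rounding to 7 decimal places leaves the longitude within ±5e-08° of the true value.
At 11.3°: 5e-08° × 111120 × cos 11.3° = 5e-08 × 111120 × 0.9806 ≈ 0.0054483 m.
Error at 58.18° = 5e-08° × 111120 × cos 58.18° ≈ 0.005556 × 0.5273 = 0.0029294 m.
Difference: 0.0054483 − 0.0029294 = 0.0025189 m.
That is 0.00251888 m = 0.25189 cm.

0.3 centimeters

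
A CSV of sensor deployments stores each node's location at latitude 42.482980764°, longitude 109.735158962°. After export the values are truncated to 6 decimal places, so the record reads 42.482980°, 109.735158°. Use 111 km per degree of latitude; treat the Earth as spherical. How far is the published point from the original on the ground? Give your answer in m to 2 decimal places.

0.12 m

The latitude changed by +0.000000764° and the longitude by +0.000000962°.
N–S: 0.000000764° × 111000 m/° = 0.084804 m.
East–west at this latitude: 0.000000962° × 111000 × cos 42.483° ≈ 0.000000962 × 81860.1 = 0.0787494 m.
Distance: √(0.084804² + 0.0787494²) ≈ 0.115729 m.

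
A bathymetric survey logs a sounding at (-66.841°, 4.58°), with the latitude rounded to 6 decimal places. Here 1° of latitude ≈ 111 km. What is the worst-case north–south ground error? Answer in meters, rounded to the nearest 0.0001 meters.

0.0555 meters

Rounding to 6 decimal places leaves the latitude within ±5e-07° of the true value.
So the N–S error is at most 5e-07 × 111000 = 0.0555 m.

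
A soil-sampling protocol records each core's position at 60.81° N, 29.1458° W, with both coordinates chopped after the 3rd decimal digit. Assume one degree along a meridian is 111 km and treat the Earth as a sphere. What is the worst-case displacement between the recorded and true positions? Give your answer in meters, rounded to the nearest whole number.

Truncating at 3 decimal places can drop up to a full unit in the last place, so each coordinate may be off by as much as 0.001°.
North–south component: 0.001° × 111000 = 111 m.
E–W at 60.81°: 0.001° × 111000 × cos 60.81° = 0.001 × 111000 × 0.4877 ≈ 54.1355 m.
Combining orthogonally: (111² + 54.1355²)^½ ≈ 123.498 m.

123 meters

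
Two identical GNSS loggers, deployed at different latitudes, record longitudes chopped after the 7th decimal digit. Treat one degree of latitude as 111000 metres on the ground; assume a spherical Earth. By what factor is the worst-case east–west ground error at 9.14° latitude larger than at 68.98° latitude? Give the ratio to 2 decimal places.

Truncating at 7 decimal places can drop up to a full unit in the last place, so the longitude may be off by as much as 1e-07°.
Error at 9.14° = 1e-07° × 111000 × cos 9.14° ≈ 0.0111 × 0.9873 = 0.010959 m.
At 68.98°: 1e-07° × 111000 × cos 68.98° = 1e-07 × 111000 × 0.3587 ≈ 0.0039815 m.
Ratio: 0.010959 / 0.0039815 = cos 9.14° / cos 68.98° ≈ 2.7525.

2.75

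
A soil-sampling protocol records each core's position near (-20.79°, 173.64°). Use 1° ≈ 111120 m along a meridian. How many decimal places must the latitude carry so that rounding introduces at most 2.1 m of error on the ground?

5 decimal places

One degree of latitude covers 111120 m.
With N decimal places the half-ulp bound is 0.5·10⁻ᴺ°, or 0.5·10⁻ᴺ × 111120 m on the ground.
Need 0.5 × 111120 × 10⁻ᴺ ≤ 2.1 → 10⁻ᴺ ≤ 3.780e-05, so N ≥ 4.42.
At 4 places the error can reach 5.56 m, but 5 places keeps it to 0.556 m.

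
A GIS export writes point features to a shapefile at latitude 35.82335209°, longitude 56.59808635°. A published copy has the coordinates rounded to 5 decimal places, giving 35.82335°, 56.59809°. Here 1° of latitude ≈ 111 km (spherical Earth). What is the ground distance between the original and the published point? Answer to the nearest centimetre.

Δlat = 35.82335209 − 35.82335 = +0.00000209°; Δlon = 56.59808635 − 56.59809 = -0.00000365°.
North–south shift: 0.00000209 × 111000 = 0.23199 m.
East–west at this latitude: -0.00000365° × 111000 × cos 35.8233° ≈ -0.00000365 × 90001.6 = -0.328506 m.
Hypotenuse of the two orthogonal shifts: √(0.23199² + 0.328506²) = 0.402164 m.
That is 0.402164 m = 40.216 cm.

40 centimetres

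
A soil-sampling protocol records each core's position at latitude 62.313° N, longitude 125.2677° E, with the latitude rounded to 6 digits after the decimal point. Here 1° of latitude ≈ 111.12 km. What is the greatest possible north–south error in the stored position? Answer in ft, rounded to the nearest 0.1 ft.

Rounding to 6 decimal places leaves the latitude within ±5e-07° of the true value.
Along the meridian that is 5e-07° × 111120 m/° = 0.05556 m.
Converting: 0.05556 m × 3.2808 ft/m ≈ 0.18228 ft.

0.2 ft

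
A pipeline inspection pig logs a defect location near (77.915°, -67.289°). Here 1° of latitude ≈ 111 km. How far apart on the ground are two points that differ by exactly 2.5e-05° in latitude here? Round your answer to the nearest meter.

3 meters

2.5e-05° × 111000 m/° = 2.775 m.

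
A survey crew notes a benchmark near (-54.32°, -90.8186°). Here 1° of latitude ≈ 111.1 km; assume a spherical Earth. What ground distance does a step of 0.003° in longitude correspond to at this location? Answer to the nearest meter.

194 meters

0.003° of longitude at 54.32° is 0.003 × 111100 × cos 54.32° ≈ 0.003 × 64799.9 = 194.4 m.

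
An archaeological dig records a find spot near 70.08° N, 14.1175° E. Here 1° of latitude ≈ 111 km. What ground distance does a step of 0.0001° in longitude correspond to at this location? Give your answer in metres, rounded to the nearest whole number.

One degree of longitude here spans 111000 × cos 70.08° = 111000 × 0.3407 ≈ 37818.6 m; 0.0001° of that is 3.78186 m.

4 metres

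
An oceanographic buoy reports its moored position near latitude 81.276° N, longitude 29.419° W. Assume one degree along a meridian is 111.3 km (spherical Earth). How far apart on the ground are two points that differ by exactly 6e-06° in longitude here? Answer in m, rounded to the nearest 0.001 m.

At 81.276° a degree of longitude is 111300 × cos 81.276° ≈ 16881.4 m, so 6e-06° corresponds to 0.101288 m.

0.101 m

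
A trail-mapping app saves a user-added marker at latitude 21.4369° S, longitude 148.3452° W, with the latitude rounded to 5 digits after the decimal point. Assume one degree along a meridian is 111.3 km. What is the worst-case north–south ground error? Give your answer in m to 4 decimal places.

Rounding to 5 decimal places leaves the latitude within ±5e-06° of the true value.
So the N–S error is at most 5e-06 × 111300 = 0.5565 m.

0.5565 m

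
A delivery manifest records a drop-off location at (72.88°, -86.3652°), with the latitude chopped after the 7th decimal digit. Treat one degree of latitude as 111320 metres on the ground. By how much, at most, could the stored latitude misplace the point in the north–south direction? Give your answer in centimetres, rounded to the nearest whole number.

Truncating at 7 decimal places can drop up to a full unit in the last place, so the latitude may be off by as much as 1e-07°.
So the N–S error is at most 1e-07 × 111320 = 0.011132 m.
That is 0.011132 m = 1.1132 cm.

1 centimetres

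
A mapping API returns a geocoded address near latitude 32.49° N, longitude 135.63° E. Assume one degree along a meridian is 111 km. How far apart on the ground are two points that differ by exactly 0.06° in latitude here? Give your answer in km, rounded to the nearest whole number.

Along a meridian 0.06° is 0.06 × 111000 = 6660 m.
That is 6660 m = 6.66 km.

7 km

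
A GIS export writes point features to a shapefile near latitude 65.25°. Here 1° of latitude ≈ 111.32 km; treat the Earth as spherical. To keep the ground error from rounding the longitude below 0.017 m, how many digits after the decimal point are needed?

7 decimal places

At 65.25° one degree of longitude covers 111320 × cos 65.25° ≈ 111320 × 0.4187 ≈ 46605.2 m.
N decimal places → at most half a unit in the last place, 0.5 × 10⁻ᴺ° = 46605.2/2 × 10⁻ᴺ m.
Need 0.5 × 46605.2 × 10⁻ᴺ ≤ 0.017 → 10⁻ᴺ ≤ 7.295e-07, so N ≥ 6.14.
So 7 decimal places suffice (0.00233 m); 6 would allow up to 0.0233 m.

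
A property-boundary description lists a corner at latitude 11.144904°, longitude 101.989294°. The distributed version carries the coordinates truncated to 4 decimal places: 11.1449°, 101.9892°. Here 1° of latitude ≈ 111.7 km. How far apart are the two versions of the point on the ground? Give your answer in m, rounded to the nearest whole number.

10 m

Δlat = 11.144904 − 11.1449 = +0.000004°; Δlon = 101.989294 − 101.9892 = +0.000094°.
N–S: 0.000004° × 111700 m/° = 0.4468 m.
E–W at 11.1449°: 0.000094° × 111700 × cos 11.1449° = 0.000094 × 111700 × 0.9811 ≈ 10.3018 m.
Distance: √(0.4468² + 10.3018²) ≈ 10.3115 m.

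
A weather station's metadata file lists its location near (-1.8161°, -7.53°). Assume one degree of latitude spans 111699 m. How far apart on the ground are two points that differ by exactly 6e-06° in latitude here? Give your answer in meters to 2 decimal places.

0.67 meters

6e-06° × 111699 m/° = 0.670194 m.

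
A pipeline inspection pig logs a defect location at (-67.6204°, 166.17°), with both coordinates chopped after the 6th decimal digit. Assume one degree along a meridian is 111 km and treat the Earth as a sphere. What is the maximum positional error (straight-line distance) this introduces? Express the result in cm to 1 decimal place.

Truncating at 6 decimal places can drop up to a full unit in the last place, so each coordinate may be off by as much as 1e-06°.
N–S: 1e-06° × 111000 m/° = 0.111 m.
E–W at 67.6204°: 1e-06° × 111000 × cos 67.6204° = 1e-06 × 111000 × 0.3807 ≈ 0.0422623 m.
Worst case both components are at the extreme and orthogonal: √(0.111² + 0.0422623²) ≈ 0.118773 m.
That is 0.118773 m = 11.877 cm.

11.9 cm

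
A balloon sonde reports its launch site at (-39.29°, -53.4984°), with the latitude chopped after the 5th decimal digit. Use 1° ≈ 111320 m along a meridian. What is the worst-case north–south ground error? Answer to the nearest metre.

1 metres

Truncating at 5 decimal places can drop up to a full unit in the last place, so the latitude may be off by as much as 1e-05°.
Along the meridian that is 1e-05° × 111320 m/° = 1.1132 m.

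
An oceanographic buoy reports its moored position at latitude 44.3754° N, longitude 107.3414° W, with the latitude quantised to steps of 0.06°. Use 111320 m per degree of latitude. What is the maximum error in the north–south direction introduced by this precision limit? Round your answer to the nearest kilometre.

With a 0.06° grid the true value lies within half a step, ±0.06°/2 = ±0.03°, of the stored one.
Along the meridian that is 0.03° × 111320 m/° = 3339.6 m.
That is 3339.6 m = 3.3396 km.

3 kilometres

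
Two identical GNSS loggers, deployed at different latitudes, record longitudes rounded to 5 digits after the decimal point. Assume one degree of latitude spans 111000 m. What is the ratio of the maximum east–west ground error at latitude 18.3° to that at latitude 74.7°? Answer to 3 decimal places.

Rounding to 5 decimal places leaves the longitude within ±5e-06° of the true value.
At 18.3°: 5e-06° × 111000 × cos 18.3° = 5e-06 × 111000 × 0.9494 ≈ 0.52693 m.
Error at 74.7° = 5e-06° × 111000 × cos 74.7° ≈ 0.555 × 0.2639 = 0.14645 m.
Ratio: 0.52693 / 0.14645 = cos 18.3° / cos 74.7° ≈ 3.5980.

3.598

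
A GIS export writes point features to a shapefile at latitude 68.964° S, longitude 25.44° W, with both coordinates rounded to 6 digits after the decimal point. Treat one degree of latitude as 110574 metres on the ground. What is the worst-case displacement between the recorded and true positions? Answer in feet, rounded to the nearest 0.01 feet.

0.19 feet

Rounding to 6 decimal places leaves each coordinate within ±5e-07° of the true value.
North–south component: 5e-07° × 110574 = 0.055287 m.
Longitude error → 5e-07 × 110574 × cos 68.964° = 5e-07 × 110574 × 0.3590 ≈ 0.0198455 m.
Combining orthogonally: (0.055287² + 0.0198455²)^½ ≈ 0.0587409 m.
Converting: 0.0587409 m × 3.2808 ft/m ≈ 0.19272 ft.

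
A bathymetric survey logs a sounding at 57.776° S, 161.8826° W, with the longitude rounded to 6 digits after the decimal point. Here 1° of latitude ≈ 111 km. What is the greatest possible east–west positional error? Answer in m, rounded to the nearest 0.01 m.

Rounding to 6 decimal places leaves the longitude within ±5e-07° of the true value.
One degree of longitude at 57.776° is 111000 × cos 57.776° ≈ 111000 × 0.5332 = 59188.6 m.
East–west error: 5e-07° × 59188.6 m/° ≈ 0.0295943 m.

0.03 m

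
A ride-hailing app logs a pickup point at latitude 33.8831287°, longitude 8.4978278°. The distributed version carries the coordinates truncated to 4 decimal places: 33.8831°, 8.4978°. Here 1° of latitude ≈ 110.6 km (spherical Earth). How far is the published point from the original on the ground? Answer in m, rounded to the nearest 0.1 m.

The latitude changed by +0.0000287° and the longitude by +0.0000278°.
North–south shift: 0.0000287 × 110600 = 3.17422 m.
E–W at 33.8831°: 0.0000278° × 110600 × cos 33.8831° = 0.0000278 × 110600 × 0.8302 ≈ 2.55253 m.
Distance: √(3.17422² + 2.55253²) ≈ 4.07321 m.

4.1 m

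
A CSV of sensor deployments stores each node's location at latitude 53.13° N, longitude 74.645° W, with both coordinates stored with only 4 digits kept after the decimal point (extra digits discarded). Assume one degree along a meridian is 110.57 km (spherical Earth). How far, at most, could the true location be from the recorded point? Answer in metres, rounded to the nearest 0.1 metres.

12.9 metres

Truncating at 4 decimal places can drop up to a full unit in the last place, so each coordinate may be off by as much as 0.0001°.
North–south component: 0.0001° × 110570 = 11.057 m.
E–W at 53.13°: 0.0001° × 110570 × cos 53.13° = 0.0001 × 110570 × 0.6000 ≈ 6.63422 m.
Worst case both components are at the extreme and orthogonal: √(11.057² + 6.63422²) ≈ 12.8946 m.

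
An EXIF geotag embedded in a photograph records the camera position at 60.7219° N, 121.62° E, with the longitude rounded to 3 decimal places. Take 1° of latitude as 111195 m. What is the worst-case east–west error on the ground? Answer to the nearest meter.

27 meters

Rounding to 3 decimal places leaves the longitude within ±0.0005° of the true value.
Parallels shrink by cos φ, so at 60.7219° a degree of longitude is 111195 × 0.4890 ≈ 54379.8 m.
East–west error: 0.0005° × 54379.8 m/° ≈ 27.1899 m.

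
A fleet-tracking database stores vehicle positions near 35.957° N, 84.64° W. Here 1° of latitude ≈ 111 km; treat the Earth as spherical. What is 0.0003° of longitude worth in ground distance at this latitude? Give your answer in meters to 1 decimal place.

One degree of longitude here spans 111000 × cos 35.957° = 111000 × 0.8095 ≈ 89849.8 m; 0.0003° of that is 26.9549 m.

27.0 meters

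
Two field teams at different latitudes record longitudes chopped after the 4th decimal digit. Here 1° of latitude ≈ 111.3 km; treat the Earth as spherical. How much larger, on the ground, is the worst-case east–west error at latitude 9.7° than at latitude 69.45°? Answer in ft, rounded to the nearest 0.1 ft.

Truncating at 4 decimal places can drop up to a full unit in the last place, so the longitude may be off by as much as 0.0001°.
At 9.7°: 0.0001° × 111300 × cos 9.7° = 0.0001 × 111300 × 0.9857 ≈ 10.971 m.
At 69.45°: 0.0001° × 111300 × cos 69.45° = 0.0001 × 111300 × 0.3510 ≈ 3.9069 m.
So the lower-latitude error exceeds the higher by 10.971 − 3.9069 = 7.064 m.
In feet: 7.06398 m ÷ 0.3048 ≈ 23.176 ft.

23.2 ft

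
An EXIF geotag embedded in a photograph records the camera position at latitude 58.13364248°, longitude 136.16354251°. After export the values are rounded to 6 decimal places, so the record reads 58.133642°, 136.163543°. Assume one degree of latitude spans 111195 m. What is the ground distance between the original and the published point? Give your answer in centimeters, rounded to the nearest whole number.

6 centimeters

The latitude changed by +0.00000048° and the longitude by -0.00000049°.
N–S: 0.00000048° × 111195 m/° = 0.0533736 m.
East–west at this latitude: -0.00000049° × 111195 × cos 58.1336° ≈ -0.00000049 × 58704.3 = -0.0287651 m.
Combined displacement = (0.0533736² + 0.0287651²)^½ ≈ 0.0606314 m.
That is 0.0606314 m = 6.0631 cm.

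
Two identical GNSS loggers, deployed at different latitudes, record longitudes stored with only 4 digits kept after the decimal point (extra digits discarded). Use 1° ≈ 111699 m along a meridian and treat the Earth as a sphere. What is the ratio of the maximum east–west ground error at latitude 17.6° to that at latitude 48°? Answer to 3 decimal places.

1.425

Truncating at 4 decimal places can drop up to a full unit in the last place, so the longitude may be off by as much as 0.0001°.
At 17.6°: 0.0001° × 111699 × cos 17.6° = 0.0001 × 111699 × 0.9532 ≈ 10.647 m.
At 48°: 0.0001° × 111699 × cos 48° = 0.0001 × 111699 × 0.6691 ≈ 7.4741 m.
The ratio reduces to cos 17.6° / cos 48° = 0.9532/0.6691 ≈ 1.4245.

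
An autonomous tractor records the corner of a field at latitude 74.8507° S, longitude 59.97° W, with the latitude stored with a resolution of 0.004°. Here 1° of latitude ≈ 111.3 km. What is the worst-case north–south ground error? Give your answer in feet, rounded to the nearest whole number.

730 feet

With a 0.004° grid the true value lies within half a step, ±0.004°/2 = ±0.002°, of the stored one.
So the N–S error is at most 0.002 × 111300 = 222.6 m.
Converting: 222.6 m × 3.2808 ft/m ≈ 730.31 ft.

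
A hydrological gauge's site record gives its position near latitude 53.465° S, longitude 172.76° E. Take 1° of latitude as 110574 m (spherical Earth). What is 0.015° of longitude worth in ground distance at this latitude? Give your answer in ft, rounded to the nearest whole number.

0.015° of longitude at 53.465° is 0.015 × 110574 × cos 53.465° ≈ 0.015 × 65826.2 = 987.393 m.
Converting: 987.393 m × 3.2808 ft/m ≈ 3239.5 ft.

3239 ft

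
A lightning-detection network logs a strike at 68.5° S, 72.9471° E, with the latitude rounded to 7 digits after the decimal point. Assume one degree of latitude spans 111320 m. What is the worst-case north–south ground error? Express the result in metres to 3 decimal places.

0.006 metres

Rounding to 7 decimal places leaves the latitude within ±5e-08° of the true value.
So the N–S error is at most 5e-08 × 111320 = 0.005566 m.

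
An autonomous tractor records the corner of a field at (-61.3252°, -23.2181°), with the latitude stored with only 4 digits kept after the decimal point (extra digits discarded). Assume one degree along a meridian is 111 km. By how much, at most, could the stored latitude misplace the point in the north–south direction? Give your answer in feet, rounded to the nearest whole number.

36 feet

Truncating at 4 decimal places can drop up to a full unit in the last place, so the latitude may be off by as much as 0.0001°.
Along the meridian that is 0.0001° × 111000 m/° = 11.1 m.
In feet: 11.1 m ÷ 0.3048 ≈ 36.417 ft.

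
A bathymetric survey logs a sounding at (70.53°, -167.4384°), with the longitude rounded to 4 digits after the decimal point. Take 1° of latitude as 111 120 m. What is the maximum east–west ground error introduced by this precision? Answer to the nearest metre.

2 metres

Rounding to 4 decimal places leaves the longitude within ±5e-05° of the true value.
At latitude 70.53° a degree of longitude spans 111120 m × cos 70.53° = 111120 × 0.3333 ≈ 37037.8 m.
So at most 5e-05° × 37037.8 ≈ 1.85189 m east–west.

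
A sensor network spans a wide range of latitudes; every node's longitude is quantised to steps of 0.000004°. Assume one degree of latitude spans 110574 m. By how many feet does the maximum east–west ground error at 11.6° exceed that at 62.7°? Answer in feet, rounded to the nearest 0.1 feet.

With a 0.000004° grid the true value lies within half a step, ±0.000004°/2 = ±2e-06°, of the stored one.
At 11.6°: 2e-06° × 110574 × cos 11.6° = 2e-06 × 110574 × 0.9796 ≈ 0.21663 m.
At 62.7°: 2e-06° × 110574 × cos 62.7° = 2e-06 × 110574 × 0.4586 ≈ 0.10143 m.
So the lower-latitude error exceeds the higher by 0.21663 − 0.10143 = 0.1152 m.
In feet: 0.115202 m ÷ 0.3048 ≈ 0.37796 ft.

0.4 feet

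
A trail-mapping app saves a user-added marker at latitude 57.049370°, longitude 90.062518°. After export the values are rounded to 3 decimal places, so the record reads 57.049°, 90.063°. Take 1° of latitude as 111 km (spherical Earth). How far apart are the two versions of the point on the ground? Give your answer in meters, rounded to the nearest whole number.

Δlat = 57.049370 − 57.049 = +0.000370°; Δlon = 90.062518 − 90.063 = -0.000482°.
N–S: 0.000370° × 111000 m/° = 41.07 m.
East–west at this latitude: -0.000482° × 111000 × cos 57.049° ≈ -0.000482 × 60375.3 = -29.1009 m.
Distance: √(41.07² + 29.1009²) ≈ 50.3349 m.

50 meters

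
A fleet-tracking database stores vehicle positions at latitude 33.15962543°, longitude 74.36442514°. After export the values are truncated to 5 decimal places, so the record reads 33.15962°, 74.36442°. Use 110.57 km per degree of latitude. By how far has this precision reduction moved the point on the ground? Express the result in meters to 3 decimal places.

0.766 meters

The latitude changed by +0.00000543° and the longitude by +0.00000514°.
North–south shift: 0.00000543 × 110570 = 0.600395 m.
E–W at 33.1596°: 0.00000514° × 110570 × cos 33.1596° = 0.00000514 × 110570 × 0.8372 ≈ 0.475777 m.
Combined displacement = (0.600395² + 0.475777²)^½ ≈ 0.766054 m.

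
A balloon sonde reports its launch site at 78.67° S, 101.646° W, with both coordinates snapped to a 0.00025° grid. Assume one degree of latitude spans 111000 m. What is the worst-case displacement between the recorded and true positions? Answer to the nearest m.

With a 0.00025° grid the true value lies within half a step, ±0.00025°/2 = ±0.000125°, of the stored one.
North–south component: 0.000125° × 111000 = 13.875 m.
Longitude error → 0.000125 × 111000 × cos 78.67° = 0.000125 × 111000 × 0.1965 ≈ 2.72588 m.
The two errors are perpendicular, so the maximum displacement is √(13.875² + 2.72588²) ≈ 14.1402 m.

14 m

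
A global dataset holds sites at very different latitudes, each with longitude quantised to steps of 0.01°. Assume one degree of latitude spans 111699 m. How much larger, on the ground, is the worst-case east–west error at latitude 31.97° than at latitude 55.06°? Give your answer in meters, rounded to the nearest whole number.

154 meters

With a 0.01° grid the true value lies within half a step, ±0.01°/2 = ±0.005°, of the stored one.
Error at 31.97° = 0.005° × 111699 × cos 31.97° ≈ 558.5 × 0.8483 = 473.79 m.
At 55.06°: 0.005° × 111699 × cos 55.06° = 0.005 × 111699 × 0.5727 ≈ 319.86 m.
Difference: 473.79 − 319.86 = 153.93 m.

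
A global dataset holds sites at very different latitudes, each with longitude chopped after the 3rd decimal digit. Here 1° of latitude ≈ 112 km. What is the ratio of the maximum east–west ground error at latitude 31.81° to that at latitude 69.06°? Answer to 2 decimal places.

Truncating at 3 decimal places can drop up to a full unit in the last place, so the longitude may be off by as much as 0.001°.
Error at 31.81° = 0.001° × 112000 × cos 31.81° ≈ 112 × 0.8498 = 95.178 m.
Error at 69.06° = 0.001° × 112000 × cos 69.06° ≈ 112 × 0.3574 = 40.028 m.
The ratio reduces to cos 31.81° / cos 69.06° = 0.8498/0.3574 ≈ 2.3778.

2.38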